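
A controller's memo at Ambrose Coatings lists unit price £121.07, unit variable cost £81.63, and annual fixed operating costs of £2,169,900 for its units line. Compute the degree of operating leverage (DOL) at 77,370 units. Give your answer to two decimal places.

3.46

Total contribution margin = 77,370 × £39.44 = £3,051,472.80.
Operating income = contribution − fixed costs = £3,051,472.80 − £2,169,900 = £881,572.80.
So DOL = total CM / EBIT = £3,051,472.80 / £881,572.80 = 3.4614.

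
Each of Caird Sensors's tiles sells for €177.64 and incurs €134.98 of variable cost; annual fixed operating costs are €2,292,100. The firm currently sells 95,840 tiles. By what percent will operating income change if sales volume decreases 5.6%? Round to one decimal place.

Contribution at this volume is 95,840 × €42.66 = €4,088,534.40.
Subtracting fixed costs: EBIT = €4,088,534.40 − €2,292,100 = €1,796,434.40.
So DOL = total CM / EBIT = €4,088,534.40 / €1,796,434.40 = 2.2759.
So EBIT moves 2.2759 × (-5.6%) = -12.7%.

-12.7%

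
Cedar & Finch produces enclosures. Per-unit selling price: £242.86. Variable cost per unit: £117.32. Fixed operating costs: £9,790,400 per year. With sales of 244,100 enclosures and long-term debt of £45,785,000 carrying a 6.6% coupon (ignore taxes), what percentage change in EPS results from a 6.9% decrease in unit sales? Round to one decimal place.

At 244,100 units, contribution = 244,100 × £125.54 = £30,644,314.00.
EBIT = £30,644,314.00 − £9,790,400 = £20,853,914.00.
Interest = £3,021,810.00, so EBIT − I = £17,832,104.00.
Degree of combined leverage = contribution ÷ (EBIT − I) = £30,644,314.00 ÷ £17,832,104.00 = 1.7185.
%ΔEPS = DCL × %ΔSales = 1.7185 × -6.9% = -11.9%.

-11.9%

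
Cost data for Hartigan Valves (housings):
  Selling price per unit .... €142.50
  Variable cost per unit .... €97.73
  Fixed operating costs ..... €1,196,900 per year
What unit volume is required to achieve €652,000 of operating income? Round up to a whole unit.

Contribution margin per unit = €142.50 − €97.73 = €44.77.
Need Q such that Q × €44.77 − €1,196,900 = €652,000, i.e. Q = €1,848,900 / €44.77 = 41,297.74 → 41,298.

41,298 housings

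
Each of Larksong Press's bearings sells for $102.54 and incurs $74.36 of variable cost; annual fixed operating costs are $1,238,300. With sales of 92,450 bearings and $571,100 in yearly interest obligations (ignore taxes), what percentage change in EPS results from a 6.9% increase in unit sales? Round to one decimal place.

+22.6%

Contribution at this volume is 92,450 × $28.18 = $2,605,241.00.
EBIT = $2,605,241.00 − $1,238,300 = $1,366,941.00.
After interest of $571,100.00, pre-tax earnings = $795,841.00.
DCL = total CM / (EBIT − I) = $2,605,241.00 / $795,841.00 = 3.2736.
EPS therefore changes by 3.2736 × (+6.9%) = +22.6%.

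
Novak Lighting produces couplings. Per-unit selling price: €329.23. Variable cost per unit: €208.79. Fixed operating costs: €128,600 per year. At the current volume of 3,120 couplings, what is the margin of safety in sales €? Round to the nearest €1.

€675,662

Each unit contributes €329.23 − €208.79 = €120.44. Break-even units = €128,600 ÷ €120.44 = 1,067.75; break-even revenue = 1,067.75 × €329.23 = €351,535.85.
Actual sales revenue = 3,120 × €329.23 = €1,027,197.60.
Margin of safety = €1,027,197.60 − €351,535.85 = €675,662.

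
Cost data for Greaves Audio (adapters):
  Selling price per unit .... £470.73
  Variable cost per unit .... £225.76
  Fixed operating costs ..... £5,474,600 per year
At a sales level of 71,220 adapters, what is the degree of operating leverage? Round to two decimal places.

Contribution at this volume is 71,220 × £244.97 = £17,446,763.40.
EBIT = £17,446,763.40 − £5,474,600 = £11,972,163.40.
Degree of operating leverage = £17,446,763.40 / £11,972,163.40 = 1.4573.

1.46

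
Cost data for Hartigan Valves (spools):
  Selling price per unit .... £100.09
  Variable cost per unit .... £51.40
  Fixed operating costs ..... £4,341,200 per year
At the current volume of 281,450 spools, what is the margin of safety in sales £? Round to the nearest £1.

Unit CM = price − variable cost = £100.09 − £51.40 = £48.69. Break-even units = £4,341,200 ÷ £48.69 = 89,159.99; break-even revenue = 89,159.99 × £100.09 = £8,924,023.58.
Actual sales revenue = 281,450 × £100.09 = £28,170,330.50.
Margin of safety = £28,170,330.50 − £8,924,023.58 = £19,246,307.

£19,246,307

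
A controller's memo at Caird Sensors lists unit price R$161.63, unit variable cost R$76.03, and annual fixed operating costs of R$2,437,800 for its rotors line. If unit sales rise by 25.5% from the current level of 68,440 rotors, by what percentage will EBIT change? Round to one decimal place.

+43.7%

At 68,440 units, contribution = 68,440 × R$85.60 = R$5,858,464.00.
Operating income = contribution − fixed costs = R$5,858,464.00 − R$2,437,800 = R$3,420,664.00.
DOL = contribution ÷ EBIT = R$5,858,464.00 ÷ R$3,420,664.00 = 1.7127.
Operating income changes by 1.7127 × +25.5% = +43.7%.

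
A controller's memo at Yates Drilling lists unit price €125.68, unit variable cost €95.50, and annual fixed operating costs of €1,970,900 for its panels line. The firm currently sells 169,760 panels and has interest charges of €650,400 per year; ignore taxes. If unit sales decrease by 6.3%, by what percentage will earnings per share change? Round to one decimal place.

Contribution at this volume is 169,760 × €30.18 = €5,123,356.80.
Subtracting fixed costs: EBIT = €5,123,356.80 − €1,970,900 = €3,152,456.80.
Interest = €650,400.00, so EBIT − I = €2,502,056.80.
Degree of combined leverage = contribution ÷ (EBIT − I) = €5,123,356.80 ÷ €2,502,056.80 = 2.0477.
EPS therefore changes by 2.0477 × (-6.3%) = -12.9%.

-12.9%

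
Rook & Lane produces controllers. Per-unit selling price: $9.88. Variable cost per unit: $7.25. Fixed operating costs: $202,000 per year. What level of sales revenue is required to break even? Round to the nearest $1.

$758,844

Contribution margin per unit = $9.88 − $7.25 = $2.63, a CM ratio of $2.63 ÷ $9.88 = 0.2662.
Break-even sales = FC ÷ CM ratio = $202,000 × $9.88 / $2.63 = $758,844.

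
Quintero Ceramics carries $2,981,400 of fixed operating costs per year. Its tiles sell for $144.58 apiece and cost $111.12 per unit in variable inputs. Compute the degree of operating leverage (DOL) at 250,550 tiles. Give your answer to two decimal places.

Contribution at this volume is 250,550 × $33.46 = $8,383,403.00.
Operating income = contribution − fixed costs = $8,383,403.00 − $2,981,400 = $5,402,003.00.
DOL = contribution ÷ EBIT = $8,383,403.00 ÷ $5,402,003.00 = 1.5519.

1.55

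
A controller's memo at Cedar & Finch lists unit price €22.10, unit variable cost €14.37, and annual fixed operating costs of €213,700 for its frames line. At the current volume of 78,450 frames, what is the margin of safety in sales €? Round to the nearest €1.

Each unit contributes €22.10 − €14.37 = €7.73. Break-even units = €213,700 ÷ €7.73 = 27,645.54; break-even revenue = 27,645.54 × €22.10 = €610,966.36.
Actual sales revenue = 78,450 × €22.10 = €1,733,745.00.
Margin of safety = €1,733,745.00 − €610,966.36 = €1,122,779.

€1,122,779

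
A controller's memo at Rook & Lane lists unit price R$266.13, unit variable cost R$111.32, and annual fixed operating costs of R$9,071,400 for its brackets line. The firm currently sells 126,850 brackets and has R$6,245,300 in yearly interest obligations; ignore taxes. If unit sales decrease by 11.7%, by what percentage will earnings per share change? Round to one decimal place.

-53.2%

At 126,850 units, contribution = 126,850 × R$154.81 = R$19,637,648.50.
Subtracting fixed costs: EBIT = R$19,637,648.50 − R$9,071,400 = R$10,566,248.50.
Interest = R$6,245,300.00, so EBIT − I = R$4,320,948.50.
Degree of combined leverage = contribution ÷ (EBIT − I) = R$19,637,648.50 ÷ R$4,320,948.50 = 4.5448.
EPS therefore changes by 4.5448 × (-11.7%) = -53.2%.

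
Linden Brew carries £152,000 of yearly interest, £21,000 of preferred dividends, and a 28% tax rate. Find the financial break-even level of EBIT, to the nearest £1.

£181,167

Grossing the preferred dividend up to pre-tax terms: £21,000 / (1 − 0.28) = £29,166.67.
EPS = 0 when EBIT covers interest plus the pre-tax preferred burden: £152,000 + £29,166.67 = £181,166.67.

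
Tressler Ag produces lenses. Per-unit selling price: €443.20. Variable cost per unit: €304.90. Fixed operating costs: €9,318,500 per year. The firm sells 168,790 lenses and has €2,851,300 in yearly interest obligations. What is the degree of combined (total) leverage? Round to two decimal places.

2.09

At 168,790 units, contribution = 168,790 × €138.30 = €23,343,657.00.
Subtracting fixed costs: EBIT = €23,343,657.00 − €9,318,500 = €14,025,157.00. Interest = €2,851,300.00.
DOL = €23,343,657.00 ÷ €14,025,157.00 = 1.6644; DFL = €14,025,157.00 ÷ €11,173,857.00 = 1.2552.
DCL = DOL × DFL = 1.6644 × 1.2552 = 2.0892.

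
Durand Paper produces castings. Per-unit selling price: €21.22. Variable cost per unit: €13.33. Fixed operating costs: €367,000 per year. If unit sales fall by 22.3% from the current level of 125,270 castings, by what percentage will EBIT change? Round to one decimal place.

Contribution at this volume is 125,270 × €7.89 = €988,380.30.
EBIT = €988,380.30 − €367,000 = €621,380.30.
So DOL = total CM / EBIT = €988,380.30 / €621,380.30 = 1.5906.
Operating income changes by 1.5906 × -22.3% = -35.5%.

-35.5%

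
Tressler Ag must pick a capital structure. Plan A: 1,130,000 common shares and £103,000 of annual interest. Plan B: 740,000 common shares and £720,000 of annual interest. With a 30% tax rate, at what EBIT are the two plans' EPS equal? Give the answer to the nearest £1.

£1,890,718

Set EPS_A = EPS_B: (EBIT − £103,000)(1 − 0.30) ÷ 1,130,000 = (EBIT − £720,000)(1 − 0.30) ÷ 740,000.
Cancelling (1 − t) and cross-multiplying: 740,000·(EBIT − 103,000) = 1,130,000·(EBIT − 720,000).
Solving, EBIT = (720,000·1,130,000 − 103,000·740,000) / (1,130,000 − 740,000) = 737,380,000,000 / 390,000 = 1,890,717.95.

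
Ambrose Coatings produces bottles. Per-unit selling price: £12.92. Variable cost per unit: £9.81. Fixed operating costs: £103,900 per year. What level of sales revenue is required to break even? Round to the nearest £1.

Contribution margin per unit = £12.92 − £9.81 = £3.11, a CM ratio of £3.11 ÷ £12.92 = 0.2407.
Break-even revenue = fixed costs × price ÷ CM = £103,900 × £12.92 ÷ £3.11 = £431,636.

£431,636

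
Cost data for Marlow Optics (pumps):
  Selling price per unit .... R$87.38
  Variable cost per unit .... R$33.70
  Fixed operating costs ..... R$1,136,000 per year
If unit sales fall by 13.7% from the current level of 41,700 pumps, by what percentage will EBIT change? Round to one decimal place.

-27.8%

Total contribution margin = 41,700 × R$53.68 = R$2,238,456.00.
EBIT = R$2,238,456.00 − R$1,136,000 = R$1,102,456.00.
So DOL = total CM / EBIT = R$2,238,456.00 / R$1,102,456.00 = 2.0304.
%ΔEBIT = DOL × %ΔSales = 2.0304 × -13.7% = -27.8%.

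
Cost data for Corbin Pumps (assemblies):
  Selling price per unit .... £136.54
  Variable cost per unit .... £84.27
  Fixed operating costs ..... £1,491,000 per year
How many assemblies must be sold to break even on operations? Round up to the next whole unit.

28,525 assemblies

Contribution margin per unit = £136.54 − £84.27 = £52.27.
Units to break even: £1,491,000 ÷ £52.27 = 28,524.97, rounded up to 28,525.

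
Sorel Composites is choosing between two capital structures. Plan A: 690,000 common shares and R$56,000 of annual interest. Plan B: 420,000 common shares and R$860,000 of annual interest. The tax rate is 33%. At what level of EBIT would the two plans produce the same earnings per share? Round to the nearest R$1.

R$2,110,667

At indifference, (EBIT − 56,000)(1 − t)/690,000 = (EBIT − 860,000)(1 − t)/420,000.
The (1 − t) factor cancels: (EBIT − 56,000) × 420,000 = (EBIT − 860,000) × 690,000.
Solving, EBIT = (860,000·690,000 − 56,000·420,000) / (690,000 − 420,000) = 569,880,000,000 / 270,000 = 2,110,666.67.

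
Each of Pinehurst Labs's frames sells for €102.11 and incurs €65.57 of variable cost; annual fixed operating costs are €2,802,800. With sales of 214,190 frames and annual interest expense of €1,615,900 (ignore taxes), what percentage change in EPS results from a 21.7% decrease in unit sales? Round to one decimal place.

-49.8%

Contribution at this volume is 214,190 × €36.54 = €7,826,502.60.
Operating income = contribution − fixed costs = €7,826,502.60 − €2,802,800 = €5,023,702.60.
Interest = €1,615,900.00, so EBIT − I = €3,407,802.60.
DCL = total CM / (EBIT − I) = €7,826,502.60 / €3,407,802.60 = 2.2966.
EPS therefore changes by 2.2966 × (-21.7%) = -49.8%.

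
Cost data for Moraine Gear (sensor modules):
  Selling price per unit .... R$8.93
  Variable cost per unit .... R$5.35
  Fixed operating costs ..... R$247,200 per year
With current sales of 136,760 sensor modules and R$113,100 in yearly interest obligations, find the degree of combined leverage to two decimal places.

At 136,760 units, contribution = 136,760 × R$3.58 = R$489,600.80.
Subtracting fixed costs: EBIT = R$489,600.80 − R$247,200 = R$242,400.80. Interest = R$113,100.00.
DOL = R$489,600.80 ÷ R$242,400.80 = 2.0198; DFL = R$242,400.80 ÷ R$129,300.80 = 1.8747.
Combined leverage = 2.0198 × 1.8747 = 3.7865.

3.79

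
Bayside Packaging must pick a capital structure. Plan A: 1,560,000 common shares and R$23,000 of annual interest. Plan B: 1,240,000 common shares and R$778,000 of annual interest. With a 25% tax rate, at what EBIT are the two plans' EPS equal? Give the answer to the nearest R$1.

R$3,703,625

Set EPS_A = EPS_B: (EBIT − R$23,000)(1 − 0.25) ÷ 1,560,000 = (EBIT − R$778,000)(1 − 0.25) ÷ 1,240,000.
Cancelling (1 − t) and cross-multiplying: 1,240,000·(EBIT − 23,000) = 1,560,000·(EBIT − 778,000).
EBIT × (1,560,000 − 1,240,000) = 778,000 × 1,560,000 − 23,000 × 1,240,000 = 1,185,160,000,000, so EBIT = 1,185,160,000,000 ÷ 320,000 = 3,703,625.00.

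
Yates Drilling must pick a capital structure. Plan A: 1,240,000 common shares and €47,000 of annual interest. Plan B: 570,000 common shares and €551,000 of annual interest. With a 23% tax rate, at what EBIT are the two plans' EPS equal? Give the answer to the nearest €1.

Set EPS_A = EPS_B: (EBIT − €47,000)(1 − 0.23) ÷ 1,240,000 = (EBIT − €551,000)(1 − 0.23) ÷ 570,000.
Cancelling (1 − t) and cross-multiplying: 570,000·(EBIT − 47,000) = 1,240,000·(EBIT − 551,000).
EBIT × (1,240,000 − 570,000) = 551,000 × 1,240,000 − 47,000 × 570,000 = 656,450,000,000, so EBIT = 656,450,000,000 ÷ 670,000 = 979,776.12.

€979,776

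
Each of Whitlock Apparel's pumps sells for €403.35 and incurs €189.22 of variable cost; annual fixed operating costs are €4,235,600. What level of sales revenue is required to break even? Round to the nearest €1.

€7,978,468

CM per unit = €403.35 − €189.22 = €214.13; CM ratio = €214.13 / €403.35 = 0.5309.
Break-even sales = FC ÷ CM ratio = €4,235,600 × €403.35 / €214.13 = €7,978,468.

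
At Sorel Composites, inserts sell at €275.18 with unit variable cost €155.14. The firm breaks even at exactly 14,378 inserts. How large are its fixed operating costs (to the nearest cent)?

Contribution margin per unit = €275.18 − €155.14 = €120.04.
Fixed costs = break-even units × CM = 14,378 × €120.04 = €1,725,935.12.

€1,725,935.12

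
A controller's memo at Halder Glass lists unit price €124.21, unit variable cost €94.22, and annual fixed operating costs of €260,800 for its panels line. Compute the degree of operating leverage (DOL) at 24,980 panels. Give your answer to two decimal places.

Total contribution margin = 24,980 × €29.99 = €749,150.20.
Subtracting fixed costs: EBIT = €749,150.20 − €260,800 = €488,350.20.
So DOL = total CM / EBIT = €749,150.20 / €488,350.20 = 1.5340.

1.53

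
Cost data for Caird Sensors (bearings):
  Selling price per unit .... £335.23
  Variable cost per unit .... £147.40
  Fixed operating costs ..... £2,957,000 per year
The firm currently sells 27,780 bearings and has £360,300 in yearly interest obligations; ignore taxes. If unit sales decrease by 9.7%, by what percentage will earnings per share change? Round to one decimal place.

-26.6%

At 27,780 units, contribution = 27,780 × £187.83 = £5,217,917.40.
Operating income = contribution − fixed costs = £5,217,917.40 − £2,957,000 = £2,260,917.40.
After interest of £360,300.00, pre-tax earnings = £1,900,617.40.
Degree of combined leverage = contribution ÷ (EBIT − I) = £5,217,917.40 ÷ £1,900,617.40 = 2.7454.
%ΔEPS = DCL × %ΔSales = 2.7454 × -9.7% = -26.6%.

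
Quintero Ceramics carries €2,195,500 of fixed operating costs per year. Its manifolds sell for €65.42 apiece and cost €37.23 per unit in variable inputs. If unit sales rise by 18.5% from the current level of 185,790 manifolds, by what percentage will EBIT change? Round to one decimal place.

Contribution at this volume is 185,790 × €28.19 = €5,237,420.10.
EBIT = €5,237,420.10 − €2,195,500 = €3,041,920.10.
DOL = contribution ÷ EBIT = €5,237,420.10 ÷ €3,041,920.10 = 1.7217.
%ΔEBIT = DOL × %ΔSales = 1.7217 × +18.5% = +31.9%.

+31.9%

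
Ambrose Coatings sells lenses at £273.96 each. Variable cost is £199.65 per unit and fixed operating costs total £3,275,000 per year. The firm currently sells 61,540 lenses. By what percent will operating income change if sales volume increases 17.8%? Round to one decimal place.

+62.7%

At 61,540 units, contribution = 61,540 × £74.31 = £4,573,037.40.
Operating income = contribution − fixed costs = £4,573,037.40 − £3,275,000 = £1,298,037.40.
DOL = contribution ÷ EBIT = £4,573,037.40 ÷ £1,298,037.40 = 3.5230.
So EBIT moves 3.5230 × (+17.8%) = +62.7%.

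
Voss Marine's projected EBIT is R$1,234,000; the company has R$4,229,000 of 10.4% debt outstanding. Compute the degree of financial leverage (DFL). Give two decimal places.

Annual interest charges come to R$439,816.00.
DFL = EBIT ÷ (EBIT − I) = R$1,234,000 ÷ (R$1,234,000 − R$439,816.00) = R$1,234,000 ÷ R$794,184.00 = 1.5538.

1.55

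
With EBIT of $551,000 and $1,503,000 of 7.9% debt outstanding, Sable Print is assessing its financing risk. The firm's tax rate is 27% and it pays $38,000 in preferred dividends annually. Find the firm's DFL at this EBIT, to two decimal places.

Interest = $118,737.00.
Pre-tax preferred-dividend burden = $38,000 ÷ (1 − 0.27) = $52,054.79.
DFL = EBIT ÷ [EBIT − I − D_p/(1−t)] = $551,000 ÷ [$551,000 − $118,737.00 − $52,054.79] = $551,000 ÷ $380,208.21 = 1.4492.

1.45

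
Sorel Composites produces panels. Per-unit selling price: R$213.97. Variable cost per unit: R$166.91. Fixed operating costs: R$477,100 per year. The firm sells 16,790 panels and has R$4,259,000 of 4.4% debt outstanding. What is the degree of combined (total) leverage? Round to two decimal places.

At 16,790 units, contribution = 16,790 × R$47.06 = R$790,137.40.
EBIT = R$790,137.40 − R$477,100 = R$313,037.40. Interest = R$187,396.00.
DOL = R$790,137.40 ÷ R$313,037.40 = 2.5241; DFL = R$313,037.40 ÷ R$125,641.40 = 2.4915.
DCL = DOL × DFL = 2.5241 × 2.4915 = 6.2888.

6.29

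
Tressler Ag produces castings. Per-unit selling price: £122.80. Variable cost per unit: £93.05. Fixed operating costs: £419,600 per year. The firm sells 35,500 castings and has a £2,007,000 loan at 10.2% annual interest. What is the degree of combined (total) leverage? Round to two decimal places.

At 35,500 units, contribution = 35,500 × £29.75 = £1,056,125.00.
Operating income = contribution − fixed costs = £1,056,125.00 − £419,600 = £636,525.00. Interest = £204,714.00, so EBIT − I = £431,811.00.
Degree of total leverage = total CM / (EBIT − interest) = £1,056,125.00 / £431,811.00 = 2.4458.

2.45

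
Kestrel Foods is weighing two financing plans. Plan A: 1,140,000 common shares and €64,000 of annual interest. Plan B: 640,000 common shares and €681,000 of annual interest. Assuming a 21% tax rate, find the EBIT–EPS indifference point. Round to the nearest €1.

At indifference, (EBIT − 64,000)(1 − t)/1,140,000 = (EBIT − 681,000)(1 − t)/640,000.
Cancelling (1 − t) and cross-multiplying: 640,000·(EBIT − 64,000) = 1,140,000·(EBIT − 681,000).
Solving, EBIT = (681,000·1,140,000 − 64,000·640,000) / (1,140,000 − 640,000) = 735,380,000,000 / 500,000 = 1,470,760.00.

€1,470,760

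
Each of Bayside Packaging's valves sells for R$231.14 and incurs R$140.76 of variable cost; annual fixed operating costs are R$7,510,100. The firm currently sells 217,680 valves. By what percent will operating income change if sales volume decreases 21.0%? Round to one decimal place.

-34.0%

At 217,680 units, contribution = 217,680 × R$90.38 = R$19,673,918.40.
Subtracting fixed costs: EBIT = R$19,673,918.40 − R$7,510,100 = R$12,163,818.40.
Degree of operating leverage = R$19,673,918.40 / R$12,163,818.40 = 1.6174.
So EBIT moves 1.6174 × (-21.0%) = -34.0%.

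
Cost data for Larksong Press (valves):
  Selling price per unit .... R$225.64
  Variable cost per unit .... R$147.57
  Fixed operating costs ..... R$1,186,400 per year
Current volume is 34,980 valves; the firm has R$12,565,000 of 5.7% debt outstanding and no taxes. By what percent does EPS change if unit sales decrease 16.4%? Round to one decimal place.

-54.1%

At 34,980 units, contribution = 34,980 × R$78.07 = R$2,730,888.60.
EBIT = R$2,730,888.60 − R$1,186,400 = R$1,544,488.60.
Interest = R$716,205.00, so EBIT − I = R$828,283.60.
Degree of combined leverage = contribution ÷ (EBIT − I) = R$2,730,888.60 ÷ R$828,283.60 = 3.2970.
%ΔEPS = DCL × %ΔSales = 3.2970 × -16.4% = -54.1%.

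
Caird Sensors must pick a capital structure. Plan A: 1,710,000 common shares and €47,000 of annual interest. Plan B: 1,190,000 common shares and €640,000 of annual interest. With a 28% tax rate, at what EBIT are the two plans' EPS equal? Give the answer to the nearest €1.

At indifference, (EBIT − 47,000)(1 − t)/1,710,000 = (EBIT − 640,000)(1 − t)/1,190,000.
The (1 − t) factor cancels: (EBIT − 47,000) × 1,190,000 = (EBIT − 640,000) × 1,710,000.
EBIT × (1,710,000 − 1,190,000) = 640,000 × 1,710,000 − 47,000 × 1,190,000 = 1,038,470,000,000, so EBIT = 1,038,470,000,000 ÷ 520,000 = 1,997,057.69.

€1,997,058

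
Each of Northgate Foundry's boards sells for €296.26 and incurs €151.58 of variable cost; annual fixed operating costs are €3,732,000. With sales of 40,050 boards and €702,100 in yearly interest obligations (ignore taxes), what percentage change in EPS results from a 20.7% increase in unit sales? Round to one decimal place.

+88.2%

At 40,050 units, contribution = 40,050 × €144.68 = €5,794,434.00.
EBIT = €5,794,434.00 − €3,732,000 = €2,062,434.00.
After interest of €702,100.00, pre-tax earnings = €1,360,334.00.
DCL = total CM / (EBIT − I) = €5,794,434.00 / €1,360,334.00 = 4.2596.
EPS therefore changes by 4.2596 × (+20.7%) = +88.2%.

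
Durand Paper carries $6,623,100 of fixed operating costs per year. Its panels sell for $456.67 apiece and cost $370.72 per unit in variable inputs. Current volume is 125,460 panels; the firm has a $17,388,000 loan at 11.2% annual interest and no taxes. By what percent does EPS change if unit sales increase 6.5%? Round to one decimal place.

+31.7%

Contribution at this volume is 125,460 × $85.95 = $10,783,287.00.
Operating income = contribution − fixed costs = $10,783,287.00 − $6,623,100 = $4,160,187.00.
Interest = $1,947,456.00, so EBIT − I = $2,212,731.00.
DCL = total CM / (EBIT − I) = $10,783,287.00 / $2,212,731.00 = 4.8733.
EPS therefore changes by 4.8733 × (+6.5%) = +31.7%.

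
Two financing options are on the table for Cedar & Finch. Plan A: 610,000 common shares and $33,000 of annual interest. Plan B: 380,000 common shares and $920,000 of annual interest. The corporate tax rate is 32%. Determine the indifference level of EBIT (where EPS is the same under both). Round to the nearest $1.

At indifference, (EBIT − 33,000)(1 − t)/610,000 = (EBIT − 920,000)(1 − t)/380,000.
The (1 − t) factor cancels: (EBIT − 33,000) × 380,000 = (EBIT − 920,000) × 610,000.
Solving, EBIT = (920,000·610,000 − 33,000·380,000) / (610,000 − 380,000) = 548,660,000,000 / 230,000 = 2,385,478.26.

$2,385,478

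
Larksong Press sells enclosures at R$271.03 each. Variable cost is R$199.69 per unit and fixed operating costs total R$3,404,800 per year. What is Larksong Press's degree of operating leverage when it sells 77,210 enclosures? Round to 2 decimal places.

At 77,210 units, contribution = 77,210 × R$71.34 = R$5,508,161.40.
Operating income = contribution − fixed costs = R$5,508,161.40 − R$3,404,800 = R$2,103,361.40.
DOL = contribution ÷ EBIT = R$5,508,161.40 ÷ R$2,103,361.40 = 2.6187.

2.62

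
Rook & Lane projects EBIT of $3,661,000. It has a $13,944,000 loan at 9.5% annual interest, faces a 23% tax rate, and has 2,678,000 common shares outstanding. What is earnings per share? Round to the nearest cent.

Pre-tax income = $3,661,000 − $1,324,680.00 = $2,336,320.00.
Net income = $2,336,320.00 × (1 − 0.23) = $1,798,966.40.
Per share: $1,798,966.40 / 2,678,000 shares = $0.67.

$0.67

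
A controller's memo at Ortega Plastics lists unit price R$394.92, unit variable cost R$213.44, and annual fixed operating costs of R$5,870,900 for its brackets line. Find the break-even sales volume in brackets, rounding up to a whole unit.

Unit CM = price − variable cost = R$394.92 − R$213.44 = R$181.48.
Break-even Q = R$5,870,900 / R$181.48 = 32,350.12 → 32,351 brackets.

32,351 brackets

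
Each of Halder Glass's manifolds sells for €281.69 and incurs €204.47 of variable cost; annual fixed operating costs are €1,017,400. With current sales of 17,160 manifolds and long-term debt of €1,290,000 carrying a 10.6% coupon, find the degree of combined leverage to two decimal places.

7.75

Contribution at this volume is 17,160 × €77.22 = €1,325,095.20.
Subtracting fixed costs: EBIT = €1,325,095.20 − €1,017,400 = €307,695.20. Interest = €136,740.00, so EBIT − I = €170,955.20.
DCL = contribution ÷ (EBIT − I) = €1,325,095.20 ÷ €170,955.20 = 7.7511.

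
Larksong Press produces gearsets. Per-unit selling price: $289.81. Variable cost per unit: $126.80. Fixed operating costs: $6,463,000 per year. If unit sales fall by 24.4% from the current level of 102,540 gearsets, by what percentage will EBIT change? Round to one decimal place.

-39.8%

Contribution at this volume is 102,540 × $163.01 = $16,715,045.40.
Subtracting fixed costs: EBIT = $16,715,045.40 − $6,463,000 = $10,252,045.40.
Degree of operating leverage = $16,715,045.40 / $10,252,045.40 = 1.6304.
Operating income changes by 1.6304 × -24.4% = -39.8%.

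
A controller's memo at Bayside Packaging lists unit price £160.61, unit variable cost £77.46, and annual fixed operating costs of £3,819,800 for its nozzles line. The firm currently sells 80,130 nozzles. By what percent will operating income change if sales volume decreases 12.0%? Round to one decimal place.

-28.1%

Total contribution margin = 80,130 × £83.15 = £6,662,809.50.
Subtracting fixed costs: EBIT = £6,662,809.50 − £3,819,800 = £2,843,009.50.
DOL = contribution ÷ EBIT = £6,662,809.50 ÷ £2,843,009.50 = 2.3436.
So EBIT moves 2.3436 × (-12.0%) = -28.1%.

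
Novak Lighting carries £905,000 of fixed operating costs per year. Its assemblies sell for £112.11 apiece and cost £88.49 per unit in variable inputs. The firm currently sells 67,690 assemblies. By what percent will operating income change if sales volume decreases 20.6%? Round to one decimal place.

-47.5%

At 67,690 units, contribution = 67,690 × £23.62 = £1,598,837.80.
Operating income = contribution − fixed costs = £1,598,837.80 − £905,000 = £693,837.80.
DOL = contribution ÷ EBIT = £1,598,837.80 ÷ £693,837.80 = 2.3043.
So EBIT moves 2.3043 × (-20.6%) = -47.5%.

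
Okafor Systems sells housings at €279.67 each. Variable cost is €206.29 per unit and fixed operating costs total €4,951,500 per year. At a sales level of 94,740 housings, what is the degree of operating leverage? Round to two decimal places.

3.48

At 94,740 units, contribution = 94,740 × €73.38 = €6,952,021.20.
EBIT = €6,952,021.20 − €4,951,500 = €2,000,521.20.
Degree of operating leverage = €6,952,021.20 / €2,000,521.20 = 3.4751.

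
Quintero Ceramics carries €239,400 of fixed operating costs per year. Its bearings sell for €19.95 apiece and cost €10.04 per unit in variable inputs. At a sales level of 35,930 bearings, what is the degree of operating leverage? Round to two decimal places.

Total contribution margin = 35,930 × €9.91 = €356,066.30.
Operating income = contribution − fixed costs = €356,066.30 − €239,400 = €116,666.30.
DOL = contribution ÷ EBIT = €356,066.30 ÷ €116,666.30 = 3.0520.

3.05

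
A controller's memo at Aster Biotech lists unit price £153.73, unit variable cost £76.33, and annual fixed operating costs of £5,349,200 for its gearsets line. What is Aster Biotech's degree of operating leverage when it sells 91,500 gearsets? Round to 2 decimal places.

4.09

Contribution at this volume is 91,500 × £77.40 = £7,082,100.00.
EBIT = £7,082,100.00 − £5,349,200 = £1,732,900.00.
DOL = contribution ÷ EBIT = £7,082,100.00 ÷ £1,732,900.00 = 4.0868.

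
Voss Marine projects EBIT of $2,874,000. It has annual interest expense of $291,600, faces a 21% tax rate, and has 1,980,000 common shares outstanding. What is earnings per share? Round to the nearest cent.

$1.03

Interest = $291,600.00, so EBT = $2,874,000 − $291,600.00 = $2,582,400.00.
Net income = $2,582,400.00 × (1 − 0.21) = $2,040,096.00.
Per share: $2,040,096.00 / 1,980,000 shares = $1.03.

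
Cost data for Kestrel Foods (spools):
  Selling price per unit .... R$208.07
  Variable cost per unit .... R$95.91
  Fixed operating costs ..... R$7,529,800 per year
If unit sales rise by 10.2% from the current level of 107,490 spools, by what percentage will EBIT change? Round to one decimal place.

+27.2%

Total contribution margin = 107,490 × R$112.16 = R$12,056,078.40.
Subtracting fixed costs: EBIT = R$12,056,078.40 − R$7,529,800 = R$4,526,278.40.
Degree of operating leverage = R$12,056,078.40 / R$4,526,278.40 = 2.6636.
%ΔEBIT = DOL × %ΔSales = 2.6636 × +10.2% = +27.2%.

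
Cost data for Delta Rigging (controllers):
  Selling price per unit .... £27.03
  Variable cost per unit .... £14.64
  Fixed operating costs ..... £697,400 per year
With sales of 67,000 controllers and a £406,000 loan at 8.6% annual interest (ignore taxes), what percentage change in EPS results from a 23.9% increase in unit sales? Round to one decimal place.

Contribution at this volume is 67,000 × £12.39 = £830,130.00.
Operating income = contribution − fixed costs = £830,130.00 − £697,400 = £132,730.00.
Interest = £34,916.00, so EBIT − I = £97,814.00.
Degree of combined leverage = contribution ÷ (EBIT − I) = £830,130.00 ÷ £97,814.00 = 8.4868.
EPS therefore changes by 8.4868 × (+23.9%) = +202.8%.

+202.8%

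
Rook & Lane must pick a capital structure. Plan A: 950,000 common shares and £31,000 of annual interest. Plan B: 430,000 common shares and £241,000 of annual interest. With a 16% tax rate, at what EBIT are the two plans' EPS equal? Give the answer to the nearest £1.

At indifference, (EBIT − 31,000)(1 − t)/950,000 = (EBIT − 241,000)(1 − t)/430,000.
The (1 − t) factor cancels: (EBIT − 31,000) × 430,000 = (EBIT − 241,000) × 950,000.
Solving, EBIT = (241,000·950,000 − 31,000·430,000) / (950,000 − 430,000) = 215,620,000,000 / 520,000 = 414,653.85.

£414,654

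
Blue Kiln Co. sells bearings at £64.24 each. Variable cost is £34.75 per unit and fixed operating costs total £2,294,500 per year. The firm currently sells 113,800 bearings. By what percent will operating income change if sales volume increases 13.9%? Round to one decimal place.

Total contribution margin = 113,800 × £29.49 = £3,355,962.00.
Operating income = contribution − fixed costs = £3,355,962.00 − £2,294,500 = £1,061,462.00.
Degree of operating leverage = £3,355,962.00 / £1,061,462.00 = 3.1616.
So EBIT moves 3.1616 × (+13.9%) = +43.9%.

+43.9%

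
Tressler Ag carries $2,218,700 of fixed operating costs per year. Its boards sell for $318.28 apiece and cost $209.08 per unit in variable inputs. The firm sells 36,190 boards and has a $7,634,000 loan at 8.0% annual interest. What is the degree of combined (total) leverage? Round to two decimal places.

3.52

Contribution at this volume is 36,190 × $109.20 = $3,951,948.00.
Operating income = contribution − fixed costs = $3,951,948.00 − $2,218,700 = $1,733,248.00. Interest = $610,720.00.
DOL = $3,951,948.00 ÷ $1,733,248.00 = 2.2801; DFL = $1,733,248.00 ÷ $1,122,528.00 = 1.5441.
Combined leverage = 2.2801 × 1.5441 = 3.5207.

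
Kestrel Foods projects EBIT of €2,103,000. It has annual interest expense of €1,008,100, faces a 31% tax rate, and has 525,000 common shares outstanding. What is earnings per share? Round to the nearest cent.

€1.44

Pre-tax income = €2,103,000 − €1,008,100.00 = €1,094,900.00.
After tax at 31%: net income = €1,094,900.00 × 0.69 = €755,481.00.
Per share: €755,481.00 / 525,000 shares = €1.44.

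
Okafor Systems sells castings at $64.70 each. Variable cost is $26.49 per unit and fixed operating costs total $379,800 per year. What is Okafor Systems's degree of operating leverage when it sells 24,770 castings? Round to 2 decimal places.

1.67

At 24,770 units, contribution = 24,770 × $38.21 = $946,461.70.
EBIT = $946,461.70 − $379,800 = $566,661.70.
So DOL = total CM / EBIT = $946,461.70 / $566,661.70 = 1.6702.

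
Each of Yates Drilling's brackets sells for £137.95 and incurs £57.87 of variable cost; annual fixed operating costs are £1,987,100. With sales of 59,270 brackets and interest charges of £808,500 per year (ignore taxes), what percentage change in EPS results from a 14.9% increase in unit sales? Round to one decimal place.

Total contribution margin = 59,270 × £80.08 = £4,746,341.60.
EBIT = £4,746,341.60 − £1,987,100 = £2,759,241.60.
After interest of £808,500.00, pre-tax earnings = £1,950,741.60.
Degree of combined leverage = contribution ÷ (EBIT − I) = £4,746,341.60 ÷ £1,950,741.60 = 2.4331.
%ΔEPS = DCL × %ΔSales = 2.4331 × +14.9% = +36.3%.

+36.3%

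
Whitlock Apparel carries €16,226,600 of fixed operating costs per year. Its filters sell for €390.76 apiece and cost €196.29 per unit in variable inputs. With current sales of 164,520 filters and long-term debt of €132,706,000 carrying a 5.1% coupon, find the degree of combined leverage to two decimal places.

3.56

Contribution at this volume is 164,520 × €194.47 = €31,994,204.40.
Operating income = contribution − fixed costs = €31,994,204.40 − €16,226,600 = €15,767,604.40. Interest = €6,768,006.00, so EBIT − I = €8,999,598.40.
Degree of total leverage = total CM / (EBIT − interest) = €31,994,204.40 / €8,999,598.40 = 3.5551.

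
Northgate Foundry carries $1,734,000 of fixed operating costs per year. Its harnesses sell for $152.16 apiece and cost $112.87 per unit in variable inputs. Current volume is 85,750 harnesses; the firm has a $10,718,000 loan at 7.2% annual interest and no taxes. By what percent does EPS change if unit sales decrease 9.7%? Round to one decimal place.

-37.8%

Contribution at this volume is 85,750 × $39.29 = $3,369,117.50.
Subtracting fixed costs: EBIT = $3,369,117.50 − $1,734,000 = $1,635,117.50.
Interest = $771,696.00, so EBIT − I = $863,421.50.
DCL = total CM / (EBIT − I) = $3,369,117.50 / $863,421.50 = 3.9021.
%ΔEPS = DCL × %ΔSales = 3.9021 × -9.7% = -37.8%.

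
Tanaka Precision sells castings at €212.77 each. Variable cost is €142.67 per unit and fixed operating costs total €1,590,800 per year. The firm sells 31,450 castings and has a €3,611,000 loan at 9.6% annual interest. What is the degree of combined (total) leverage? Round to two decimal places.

8.25

Total contribution margin = 31,450 × €70.10 = €2,204,645.00.
EBIT = €2,204,645.00 − €1,590,800 = €613,845.00. Interest = €346,656.00, so EBIT − I = €267,189.00.
Degree of total leverage = total CM / (EBIT − interest) = €2,204,645.00 / €267,189.00 = 8.2513.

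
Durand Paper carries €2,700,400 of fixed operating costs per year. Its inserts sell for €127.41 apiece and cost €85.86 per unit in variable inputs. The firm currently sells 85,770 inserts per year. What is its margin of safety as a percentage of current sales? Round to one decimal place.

24.2%

Each unit contributes €127.41 − €85.86 = €41.55. Break-even units = €2,700,400 ÷ €41.55 = 64,991.58; break-even revenue = 64,991.58 × €127.41 = €8,280,576.75.
Actual sales revenue = 85,770 × €127.41 = €10,927,955.70.
Margin of safety = (€10,927,955.70 − €8,280,576.75) ÷ €10,927,955.70 = 24.2%.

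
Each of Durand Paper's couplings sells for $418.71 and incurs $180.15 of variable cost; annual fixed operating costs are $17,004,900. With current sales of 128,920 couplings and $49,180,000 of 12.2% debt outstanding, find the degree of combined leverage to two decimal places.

3.97

Contribution at this volume is 128,920 × $238.56 = $30,755,155.20.
Operating income = contribution − fixed costs = $30,755,155.20 − $17,004,900 = $13,750,255.20. Interest = $5,999,960.00, so EBIT − I = $7,750,295.20.
Degree of total leverage = total CM / (EBIT − interest) = $30,755,155.20 / $7,750,295.20 = 3.9683.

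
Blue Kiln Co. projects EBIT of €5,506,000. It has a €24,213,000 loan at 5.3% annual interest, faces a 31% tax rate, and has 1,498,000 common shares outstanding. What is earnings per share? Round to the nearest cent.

€1.95

Interest = €1,283,289.00, so EBT = €5,506,000 − €1,283,289.00 = €4,222,711.00.
After tax at 31%: net income = €4,222,711.00 × 0.69 = €2,913,670.59.
Per share: €2,913,670.59 / 1,498,000 shares = €1.95.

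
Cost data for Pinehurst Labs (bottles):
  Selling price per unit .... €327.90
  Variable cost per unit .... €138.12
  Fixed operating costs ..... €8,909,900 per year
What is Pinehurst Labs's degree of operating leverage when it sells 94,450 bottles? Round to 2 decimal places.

1.99

Contribution at this volume is 94,450 × €189.78 = €17,924,721.00.
Operating income = contribution − fixed costs = €17,924,721.00 − €8,909,900 = €9,014,821.00.
So DOL = total CM / EBIT = €17,924,721.00 / €9,014,821.00 = 1.9884.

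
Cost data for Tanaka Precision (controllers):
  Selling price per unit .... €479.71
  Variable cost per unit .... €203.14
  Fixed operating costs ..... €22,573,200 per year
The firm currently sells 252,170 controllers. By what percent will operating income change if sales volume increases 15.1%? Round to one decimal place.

At 252,170 units, contribution = 252,170 × €276.57 = €69,742,656.90.
Subtracting fixed costs: EBIT = €69,742,656.90 − €22,573,200 = €47,169,456.90.
Degree of operating leverage = €69,742,656.90 / €47,169,456.90 = 1.4786.
So EBIT moves 1.4786 × (+15.1%) = +22.3%.

+22.3%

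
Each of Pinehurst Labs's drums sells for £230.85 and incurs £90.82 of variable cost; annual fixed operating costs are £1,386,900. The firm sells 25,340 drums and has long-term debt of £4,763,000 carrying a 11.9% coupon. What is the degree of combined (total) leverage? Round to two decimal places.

2.23

Contribution at this volume is 25,340 × £140.03 = £3,548,360.20.
EBIT = £3,548,360.20 − £1,386,900 = £2,161,460.20. Interest = £566,797.00, so EBIT − I = £1,594,663.20.
Degree of total leverage = total CM / (EBIT − interest) = £3,548,360.20 / £1,594,663.20 = 2.2251.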